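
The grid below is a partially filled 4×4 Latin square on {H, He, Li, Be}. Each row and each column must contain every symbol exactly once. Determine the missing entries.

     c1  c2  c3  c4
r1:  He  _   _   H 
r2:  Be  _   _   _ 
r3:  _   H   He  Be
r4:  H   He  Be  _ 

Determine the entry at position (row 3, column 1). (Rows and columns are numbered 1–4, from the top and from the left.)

(r1,c3) = Li
(r2,c2) = Li
(r2,c3) = H
(r2,c4) = He
(r3,c1) = Li

Li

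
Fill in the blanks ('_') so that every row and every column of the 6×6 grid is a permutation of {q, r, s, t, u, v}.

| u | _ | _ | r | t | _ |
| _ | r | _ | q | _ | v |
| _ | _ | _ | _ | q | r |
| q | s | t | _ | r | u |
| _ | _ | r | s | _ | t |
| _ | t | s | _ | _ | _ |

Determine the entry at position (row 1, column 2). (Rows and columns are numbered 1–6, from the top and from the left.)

v

(r2,c3) = u
(r2,c5) = s
(r3,c3) = v
(r4,c4) = v
(r5,c1) = v
(r5,c5) = u
(r6,c1) = r
(r6,c4) = u
(r6,c5) = v
(r6,c6) = q
(r1,c3) = q
(r1,c6) = s
(r2,c1) = t
(r3,c1) = s
(r3,c2) = u
(r3,c4) = t
(r5,c2) = q
(r1,c2) = v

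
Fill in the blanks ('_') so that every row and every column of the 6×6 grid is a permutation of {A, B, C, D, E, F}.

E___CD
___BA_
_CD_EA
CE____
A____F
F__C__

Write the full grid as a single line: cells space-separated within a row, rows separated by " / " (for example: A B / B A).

E B F A C D / D F E B A C / B C D F E A / C E A D F B / A D C E B F / F A B C D E

(r2,c1) = D
(r2,c2) = F
(r3,c1) = B
(r3,c4) = F
(r4,c6) = B
(r6,c6) = E
(r1,c4) = A
(r2,c6) = C
(r4,c4) = D
(r4,c5) = F
(r5,c4) = E
(r1,c2) = B
(r1,c3) = F
(r2,c3) = E
(r4,c3) = A
(r5,c2) = D
(r5,c5) = B
(r6,c2) = A
(r6,c3) = B
(r6,c5) = D
(r5,c3) = C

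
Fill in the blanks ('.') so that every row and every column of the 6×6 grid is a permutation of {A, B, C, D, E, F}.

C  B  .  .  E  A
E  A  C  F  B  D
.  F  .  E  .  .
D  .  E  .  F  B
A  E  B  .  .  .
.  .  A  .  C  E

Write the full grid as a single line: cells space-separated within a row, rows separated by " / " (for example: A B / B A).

C B F D E A / E A C F B D / B F D E A C / D C E A F B / A E B C D F / F D A B C E

(r1,c4) = D
(r3,c1) = B
(r3,c3) = D
(r3,c5) = A
(r3,c6) = C
(r4,c2) = C
(r4,c4) = A
(r5,c4) = C
(r5,c5) = D
(r5,c6) = F
(r6,c1) = F
(r6,c2) = D
(r6,c4) = B
(r1,c3) = F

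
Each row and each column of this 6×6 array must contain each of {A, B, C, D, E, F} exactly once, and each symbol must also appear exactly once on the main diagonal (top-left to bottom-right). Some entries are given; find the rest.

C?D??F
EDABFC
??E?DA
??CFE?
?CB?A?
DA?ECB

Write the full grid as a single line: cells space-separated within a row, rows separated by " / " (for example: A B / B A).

row 1 has {C,D,F}; column 4 has {B,E,F} — only A is left for (r1,c4).
row 1 has {A,C,D,F}; column 5 has {A,C,D,E,F} — only B is left for (r1,c5).
row 3 has {A,D,E}; column 4 has {A,B,E,F} — only C is left for (r3,c4).
row 4 has {C,E,F}; column 2 has {A,C,D} — only B is left for (r4,c2).
row 4 has {B,C,E,F}; column 6 has {A,B,C,F} — only D is left for (r4,c6).
row 5 has {A,B,C}; column 1 has {C,D,E} — only F is left for (r5,c1).
row 5 has {A,B,C,F}; column 4 has {A,B,C,E,F} — only D is left for (r5,c4).
row 5 has {A,B,C,D,F}; column 6 has {A,B,C,D,F} — only E is left for (r5,c6).
row 6 has {A,B,C,D,E}; column 3 has {A,B,C,D,E} — only F is left for (r6,c3).
row 1 has {A,B,C,D,F}; column 2 has {A,B,C,D} — only E is left for (r1,c2).
row 3 has {A,C,D,E}; column 1 has {C,D,E,F} — only B is left for (r3,c1).
row 3 has {A,B,C,D,E}; column 2 has {A,B,C,D,E} — only F is left for (r3,c2).
row 4 has {B,C,D,E,F}; column 1 has {B,C,D,E,F} — only A is left for (r4,c1).

C E D A B F / E D A B F C / B F E C D A / A B C F E D / F C B D A E / D A F E C B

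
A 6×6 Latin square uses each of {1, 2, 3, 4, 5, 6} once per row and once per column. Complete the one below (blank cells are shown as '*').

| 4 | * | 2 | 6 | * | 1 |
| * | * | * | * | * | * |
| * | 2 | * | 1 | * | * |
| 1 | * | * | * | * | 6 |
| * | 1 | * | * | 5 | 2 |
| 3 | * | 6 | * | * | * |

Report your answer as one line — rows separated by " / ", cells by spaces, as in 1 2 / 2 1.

4 5 2 6 3 1 / 2 6 1 5 4 3 / 5 2 3 1 6 4 / 1 3 5 4 2 6 / 6 1 4 3 5 2 / 3 4 6 2 1 5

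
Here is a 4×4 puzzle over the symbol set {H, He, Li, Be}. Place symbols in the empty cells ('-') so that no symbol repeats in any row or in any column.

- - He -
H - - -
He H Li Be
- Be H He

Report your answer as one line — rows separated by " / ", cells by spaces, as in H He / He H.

Be Li He H / H He Be Li / He H Li Be / Li Be H He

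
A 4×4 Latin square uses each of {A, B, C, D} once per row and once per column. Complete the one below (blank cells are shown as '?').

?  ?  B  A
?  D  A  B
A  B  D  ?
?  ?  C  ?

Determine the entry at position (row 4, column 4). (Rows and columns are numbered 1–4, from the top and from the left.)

D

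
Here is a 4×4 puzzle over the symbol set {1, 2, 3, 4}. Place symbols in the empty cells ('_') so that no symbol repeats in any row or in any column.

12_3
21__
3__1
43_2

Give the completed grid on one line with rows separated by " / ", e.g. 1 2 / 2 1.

At row 1, column 3: row 1 has {1,2,3}; column 3 is empty so far; that leaves 4.
At row 2, column 3: row 2 has {1,2}; column 3 has {4}; that leaves 3.
At row 2, column 4: row 2 has {1,2,3}; column 4 has {1,2,3}; that leaves 4.
At row 3, column 2: row 3 has {1,3}; column 2 has {1,2,3}; that leaves 4.
At row 3, column 3: row 3 has {1,3,4}; column 3 has {3,4}; that leaves 2.
At row 4, column 3: row 4 has {2,3,4}; column 3 has {2,3,4}; that leaves 1.

1 2 4 3 / 2 1 3 4 / 3 4 2 1 / 4 3 1 2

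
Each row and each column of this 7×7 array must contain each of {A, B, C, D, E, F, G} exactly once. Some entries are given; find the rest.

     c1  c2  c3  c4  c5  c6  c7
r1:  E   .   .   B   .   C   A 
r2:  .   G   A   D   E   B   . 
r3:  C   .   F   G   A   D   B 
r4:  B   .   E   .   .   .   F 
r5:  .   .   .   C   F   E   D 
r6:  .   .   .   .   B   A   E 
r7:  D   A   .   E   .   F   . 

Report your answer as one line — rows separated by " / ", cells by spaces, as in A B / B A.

E F D B G C A / F G A D E B C / C E F G A D B / B C E A D G F / A B G C F E D / G D C F B A E / D A B E C F G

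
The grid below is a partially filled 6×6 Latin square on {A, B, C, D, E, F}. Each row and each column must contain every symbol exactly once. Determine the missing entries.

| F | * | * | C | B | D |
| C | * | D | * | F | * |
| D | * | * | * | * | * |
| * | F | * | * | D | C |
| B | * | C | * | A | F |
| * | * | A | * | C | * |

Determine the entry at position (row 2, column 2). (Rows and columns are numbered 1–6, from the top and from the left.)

B

(r1,c3): row 1 has {B,C,D,F}; column 3 has {A,C,D}, so it must be E.
(r3,c5): row 3 has {D}; column 5 has {A,B,C,D,F}, so it must be E.
(r4,c3): row 4 has {C,D,F}; column 3 has {A,C,D,E}, so it must be B.
(r6,c1): row 6 has {A,C}; column 1 has {B,C,D,F}, so it must be E.
(r6,c6): row 6 has {A,C,E}; column 6 has {C,D,F}, so it must be B.
(r1,c2): row 1 has {B,C,D,E,F}; column 2 has {F}, so it must be A.
(r3,c3): row 3 has {D,E}; column 3 has {A,B,C,D,E}, so it must be F.
(r3,c6): row 3 has {D,E,F}; column 6 has {B,C,D,F}, so it must be A.
(r4,c1): row 4 has {B,C,D,F}; column 1 has {B,C,D,E,F}, so it must be A.
(r4,c4): row 4 has {A,B,C,D,F}; column 4 has {C}, so it must be E.
(r5,c4): row 5 has {A,B,C,F}; column 4 has {C,E}, so it must be D.
(r6,c2): row 6 has {A,B,C,E}; column 2 has {A,F}, so it must be D.
(r6,c4): row 6 has {A,B,C,D,E}; column 4 has {C,D,E}, so it must be F.
(r2,c6): row 2 has {C,D,F}; column 6 has {A,B,C,D,F}, so it must be E.
(r3,c4): row 3 has {A,D,E,F}; column 4 has {C,D,E,F}, so it must be B.
(r5,c2): row 5 has {A,B,C,D,F}; column 2 has {A,D,F}, so it must be E.
(r2,c2): row 2 has {C,D,E,F}; column 2 has {A,D,E,F}, so it must be B.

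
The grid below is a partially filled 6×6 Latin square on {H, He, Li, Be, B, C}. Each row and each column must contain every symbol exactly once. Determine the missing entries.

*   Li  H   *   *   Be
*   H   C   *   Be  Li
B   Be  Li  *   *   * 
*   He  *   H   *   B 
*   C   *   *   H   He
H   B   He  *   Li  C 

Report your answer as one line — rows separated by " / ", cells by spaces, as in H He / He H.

At row 2, column 1: row 2 has {H,Li,Be,C}; column 1 has {H,B}; that leaves He.
At row 2, column 4: row 2 has {H,He,Li,Be,C}; column 4 has {H}; that leaves B.
At row 3, column 6: row 3 has {Li,Be,B}; column 6 has {He,Li,Be,B,C}; that leaves H.
At row 4, column 3: row 4 has {H,He,B}; column 3 has {H,He,Li,C}; that leaves Be.
At row 4, column 5: row 4 has {H,He,Be,B}; column 5 has {H,Li,Be}; that leaves C.
At row 5, column 3: row 5 has {H,He,C}; column 3 has {H,He,Li,Be,C}; that leaves B.
At row 6, column 4: row 6 has {H,He,Li,B,C}; column 4 has {H,B}; that leaves Be.
At row 1, column 1: row 1 has {H,Li,Be}; column 1 has {H,He,B}; that leaves C.
At row 1, column 4: row 1 has {H,Li,Be,C}; column 4 has {H,Be,B}; that leaves He.
At row 1, column 5: row 1 has {H,He,Li,Be,C}; column 5 has {H,Li,Be,C}; that leaves B.
At row 3, column 4: row 3 has {H,Li,Be,B}; column 4 has {H,He,Be,B}; that leaves C.
At row 3, column 5: row 3 has {H,Li,Be,B,C}; column 5 has {H,Li,Be,B,C}; that leaves He.
At row 4, column 1: row 4 has {H,He,Be,B,C}; column 1 has {H,He,B,C}; that leaves Li.
At row 5, column 1: row 5 has {H,He,B,C}; column 1 has {H,He,Li,B,C}; that leaves Be.
At row 5, column 4: row 5 has {H,He,Be,B,C}; column 4 has {H,He,Be,B,C}; that leaves Li.

C Li H He B Be / He H C B Be Li / B Be Li C He H / Li He Be H C B / Be C B Li H He / H B He Be Li C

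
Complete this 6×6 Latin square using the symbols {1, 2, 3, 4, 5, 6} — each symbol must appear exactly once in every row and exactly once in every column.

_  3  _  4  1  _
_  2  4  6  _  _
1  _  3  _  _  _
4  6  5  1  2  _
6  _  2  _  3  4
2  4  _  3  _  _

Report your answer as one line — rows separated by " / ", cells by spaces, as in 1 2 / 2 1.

5 3 6 4 1 2 / 3 2 4 6 5 1 / 1 5 3 2 4 6 / 4 6 5 1 2 3 / 6 1 2 5 3 4 / 2 4 1 3 6 5

(r1,c1) = 5
(r1,c3) = 6
(r1,c6) = 2
(r2,c1) = 3
(r2,c5) = 5
(r2,c6) = 1
(r3,c2) = 5
(r3,c4) = 2
(r3,c6) = 6
(r4,c6) = 3
(r5,c2) = 1
(r5,c4) = 5
(r6,c3) = 1
(r6,c5) = 6
(r6,c6) = 5
(r3,c5) = 4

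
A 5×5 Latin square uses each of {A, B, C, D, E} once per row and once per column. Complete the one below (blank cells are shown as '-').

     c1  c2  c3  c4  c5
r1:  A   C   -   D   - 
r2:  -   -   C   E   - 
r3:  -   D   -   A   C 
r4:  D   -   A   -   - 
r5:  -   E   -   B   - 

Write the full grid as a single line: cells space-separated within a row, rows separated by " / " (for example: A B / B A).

(r2,c1) = B
(r2,c2) = A
(r2,c5) = D
(r3,c1) = E
(r3,c3) = B
(r4,c2) = B
(r4,c4) = C
(r4,c5) = E
(r5,c1) = C
(r5,c3) = D
(r5,c5) = A
(r1,c3) = E
(r1,c5) = B

A C E D B / B A C E D / E D B A C / D B A C E / C E D B A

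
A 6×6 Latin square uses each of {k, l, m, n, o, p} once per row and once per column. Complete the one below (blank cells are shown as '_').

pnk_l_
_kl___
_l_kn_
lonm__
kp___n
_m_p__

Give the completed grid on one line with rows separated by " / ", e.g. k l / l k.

p n k o l m / o k l n m p / m l p k n o / l o n m p k / k p m l o n / n m o p k l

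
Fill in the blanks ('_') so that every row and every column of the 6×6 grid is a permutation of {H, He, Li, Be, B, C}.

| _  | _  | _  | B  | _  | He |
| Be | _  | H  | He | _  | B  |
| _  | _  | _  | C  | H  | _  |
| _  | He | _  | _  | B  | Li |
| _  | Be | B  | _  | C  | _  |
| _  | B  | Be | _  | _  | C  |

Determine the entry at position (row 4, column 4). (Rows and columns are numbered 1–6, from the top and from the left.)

Be

(r2,c5) = Li
(r3,c2) = Li
(r3,c3) = He
(r3,c6) = Be
(r4,c3) = C
(r5,c6) = H
(r6,c5) = He
(r1,c3) = Li
(r1,c5) = Be
(r2,c2) = C
(r3,c1) = B
(r4,c1) = H
(r4,c4) = Be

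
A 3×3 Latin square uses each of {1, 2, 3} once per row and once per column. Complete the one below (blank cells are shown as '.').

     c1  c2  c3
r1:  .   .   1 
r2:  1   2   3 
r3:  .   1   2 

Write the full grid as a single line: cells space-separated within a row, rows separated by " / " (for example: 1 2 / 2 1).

2 3 1 / 1 2 3 / 3 1 2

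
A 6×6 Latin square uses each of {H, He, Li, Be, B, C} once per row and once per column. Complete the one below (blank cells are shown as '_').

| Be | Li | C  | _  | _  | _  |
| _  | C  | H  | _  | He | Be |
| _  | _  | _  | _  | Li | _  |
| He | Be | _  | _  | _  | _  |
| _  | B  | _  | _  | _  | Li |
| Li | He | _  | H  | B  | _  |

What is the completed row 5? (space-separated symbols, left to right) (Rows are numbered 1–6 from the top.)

H B He C Be Li

(r1,c5): row 1 has {Li,Be,C}; column 5 has {He,Li,B}, so it must be H.
(r2,c1): row 2 has {H,He,Be,C}; column 1 has {He,Li,Be}, so it must be B.
(r2,c4): row 2 has {H,He,Be,B,C}; column 4 has {H}, so it must be Li.
(r3,c2): row 3 has {Li}; column 2 has {He,Li,Be,B,C}, so it must be H.
(r4,c5): row 4 has {He,Be}; column 5 has {H,He,Li,B}, so it must be C.
(r5,c5): row 5 has {Li,B}; column 5 has {H,He,Li,B,C}, so it must be Be.
(r6,c3): row 6 has {H,He,Li,B}; column 3 has {H,C}, so it must be Be.
(r6,c6): row 6 has {H,He,Li,Be,B}; column 6 has {Li,Be}, so it must be C.
(r3,c1): row 3 has {H,Li}; column 1 has {He,Li,Be,B}, so it must be C.
(r4,c4): row 4 has {He,Be,C}; column 4 has {H,Li}, so it must be B.
(r4,c6): row 4 has {He,Be,B,C}; column 6 has {Li,Be,C}, so it must be H.
(r5,c1): row 5 has {Li,Be,B}; column 1 has {He,Li,Be,B,C}, so it must be H.
(r5,c3): row 5 has {H,Li,Be,B}; column 3 has {H,Be,C}, so it must be He.
(r5,c4): row 5 has {H,He,Li,Be,B}; column 4 has {H,Li,B}, so it must be C.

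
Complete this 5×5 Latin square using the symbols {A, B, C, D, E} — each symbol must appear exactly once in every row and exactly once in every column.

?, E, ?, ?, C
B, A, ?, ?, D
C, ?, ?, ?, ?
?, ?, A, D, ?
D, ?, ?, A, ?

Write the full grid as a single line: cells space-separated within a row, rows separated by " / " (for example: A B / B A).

Cell (r1,c1): row 1 has {C,E}; column 1 has {B,C,D} → A.
Cell (r1,c4): row 1 has {A,C,E}; column 4 has {A,D} → B.
Cell (r3,c4): row 3 has {C}; column 4 has {A,B,D} → E.
Cell (r4,c1): row 4 has {A,D}; column 1 has {A,B,C,D} → E.
Cell (r4,c5): row 4 has {A,D,E}; column 5 has {C,D} → B.
Cell (r5,c5): row 5 has {A,D}; column 5 has {B,C,D} → E.
Cell (r1,c3): row 1 has {A,B,C,E}; column 3 has {A} → D.
Cell (r2,c4): row 2 has {A,B,D}; column 4 has {A,B,D,E} → C.
Cell (r3,c3): row 3 has {C,E}; column 3 has {A,D} → B.
Cell (r3,c5): row 3 has {B,C,E}; column 5 has {B,C,D,E} → A.
Cell (r4,c2): row 4 has {A,B,D,E}; column 2 has {A,E} → C.
Cell (r5,c2): row 5 has {A,D,E}; column 2 has {A,C,E} → B.
Cell (r5,c3): row 5 has {A,B,D,E}; column 3 has {A,B,D} → C.
Cell (r2,c3): row 2 has {A,B,C,D}; column 3 has {A,B,C,D} → E.
Cell (r3,c2): row 3 has {A,B,C,E}; column 2 has {A,B,C,E} → D.

A E D B C / B A E C D / C D B E A / E C A D B / D B C A E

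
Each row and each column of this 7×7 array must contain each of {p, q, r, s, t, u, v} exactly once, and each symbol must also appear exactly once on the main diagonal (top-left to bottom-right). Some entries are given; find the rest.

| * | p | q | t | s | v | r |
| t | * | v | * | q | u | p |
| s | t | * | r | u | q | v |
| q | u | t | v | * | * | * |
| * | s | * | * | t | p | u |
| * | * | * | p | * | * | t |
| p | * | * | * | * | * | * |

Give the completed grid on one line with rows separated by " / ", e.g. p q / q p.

u p q t s v r / t r v s q u p / s t p r u q v / q u t v p r s / v s r q t p u / r q u p v s t / p v s u r t q

(r1,c1) = u
(r2,c2) = r
(r2,c4) = s
(r3,c3) = p
(r4,c7) = s
(r5,c3) = r
(r5,c4) = q
(r6,c6) = s
(r7,c4) = u
(r7,c7) = q
(r4,c6) = r
(r5,c1) = v
(r6,c1) = r
(r6,c3) = u
(r6,c5) = v
(r7,c2) = v
(r7,c3) = s
(r7,c5) = r
(r7,c6) = t
(r4,c5) = p
(r6,c2) = q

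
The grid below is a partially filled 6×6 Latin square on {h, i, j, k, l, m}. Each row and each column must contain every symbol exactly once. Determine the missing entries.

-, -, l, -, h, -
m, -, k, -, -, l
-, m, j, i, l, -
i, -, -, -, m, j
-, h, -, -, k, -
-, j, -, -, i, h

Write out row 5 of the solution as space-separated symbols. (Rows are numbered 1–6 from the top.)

(r2,c2) = i
(r2,c5) = j
(r3,c6) = k
(r4,c3) = h
(r6,c3) = m
(r1,c2) = k
(r2,c4) = h
(r3,c1) = h
(r4,c2) = l
(r4,c4) = k
(r5,c3) = i
(r5,c6) = m
(r6,c4) = l
(r1,c1) = j
(r1,c4) = m
(r1,c6) = i
(r5,c1) = l
(r5,c4) = j

l h i j k m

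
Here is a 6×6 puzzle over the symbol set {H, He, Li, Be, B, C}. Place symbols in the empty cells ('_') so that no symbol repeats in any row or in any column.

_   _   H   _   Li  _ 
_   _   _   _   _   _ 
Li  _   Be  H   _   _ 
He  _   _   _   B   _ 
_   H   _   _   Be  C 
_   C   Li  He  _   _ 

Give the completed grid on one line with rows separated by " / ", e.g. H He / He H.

C He H B Li Be / H Be B C He Li / Li B Be H C He / He Li C Be B H / B H He Li Be C / Be C Li He H B

(r4,c3) = C
(r5,c1) = B
(r5,c3) = He
(r5,c4) = Li
(r6,c5) = H
(r2,c3) = B
(r4,c4) = Be
(r6,c1) = Be
(r6,c6) = B
(r1,c1) = C
(r1,c4) = B
(r2,c1) = H
(r2,c4) = C
(r2,c5) = He
(r3,c5) = C
(r3,c6) = He
(r4,c2) = Li
(r4,c6) = H
(r1,c6) = Be
(r2,c2) = Be
(r2,c6) = Li
(r3,c2) = B
(r1,c2) = He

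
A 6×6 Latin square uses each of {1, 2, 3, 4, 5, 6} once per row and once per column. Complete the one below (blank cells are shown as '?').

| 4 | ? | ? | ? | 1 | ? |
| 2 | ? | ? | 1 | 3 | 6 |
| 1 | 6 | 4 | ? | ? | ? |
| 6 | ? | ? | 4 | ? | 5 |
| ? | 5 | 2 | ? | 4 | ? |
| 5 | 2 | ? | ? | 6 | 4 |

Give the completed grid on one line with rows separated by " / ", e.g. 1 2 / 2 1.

(r1,c2) = 3
(r1,c6) = 2
(r2,c2) = 4
(r2,c3) = 5
(r3,c6) = 3
(r4,c2) = 1
(r4,c3) = 3
(r4,c5) = 2
(r5,c1) = 3
(r5,c4) = 6
(r5,c6) = 1
(r6,c3) = 1
(r6,c4) = 3
(r1,c3) = 6
(r1,c4) = 5
(r3,c4) = 2
(r3,c5) = 5

4 3 6 5 1 2 / 2 4 5 1 3 6 / 1 6 4 2 5 3 / 6 1 3 4 2 5 / 3 5 2 6 4 1 / 5 2 1 3 6 4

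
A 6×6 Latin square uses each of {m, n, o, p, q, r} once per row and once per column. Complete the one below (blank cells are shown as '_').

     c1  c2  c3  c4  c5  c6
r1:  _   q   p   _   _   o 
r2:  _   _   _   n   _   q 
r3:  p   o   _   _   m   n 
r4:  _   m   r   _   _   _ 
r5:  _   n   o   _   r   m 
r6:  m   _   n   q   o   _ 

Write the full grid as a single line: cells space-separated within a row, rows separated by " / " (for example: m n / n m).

r q p m n o / o r m n p q / p o q r m n / n m r o q p / q n o p r m / m p n q o r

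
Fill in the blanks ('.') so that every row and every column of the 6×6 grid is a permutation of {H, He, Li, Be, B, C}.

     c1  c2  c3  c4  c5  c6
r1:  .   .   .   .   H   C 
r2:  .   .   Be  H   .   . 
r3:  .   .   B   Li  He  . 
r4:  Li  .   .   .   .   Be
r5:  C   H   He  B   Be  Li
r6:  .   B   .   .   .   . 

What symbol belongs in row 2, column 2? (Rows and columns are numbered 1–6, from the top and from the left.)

Li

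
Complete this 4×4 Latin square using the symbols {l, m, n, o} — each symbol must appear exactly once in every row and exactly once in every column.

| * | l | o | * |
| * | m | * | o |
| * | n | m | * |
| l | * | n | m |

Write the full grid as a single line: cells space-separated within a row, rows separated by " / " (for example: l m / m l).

Cell (r1,c4): row 1 has {l,o}; column 4 has {m,o} → n.
Cell (r2,c1): row 2 has {m,o}; column 1 has {l} → n.
Cell (r2,c3): row 2 has {m,n,o}; column 3 has {m,n,o} → l.
Cell (r3,c1): row 3 has {m,n}; column 1 has {l,n} → o.
Cell (r3,c4): row 3 has {m,n,o}; column 4 has {m,n,o} → l.
Cell (r4,c2): row 4 has {l,m,n}; column 2 has {l,m,n} → o.
Cell (r1,c1): row 1 has {l,n,o}; column 1 has {l,n,o} → m.

m l o n / n m l o / o n m l / l o n m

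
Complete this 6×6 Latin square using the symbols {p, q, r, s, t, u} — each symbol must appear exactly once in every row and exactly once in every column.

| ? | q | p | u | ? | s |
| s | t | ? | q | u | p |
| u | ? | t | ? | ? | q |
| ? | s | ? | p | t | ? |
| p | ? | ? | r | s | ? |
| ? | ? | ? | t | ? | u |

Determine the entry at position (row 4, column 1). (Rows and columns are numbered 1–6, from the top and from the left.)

q

At row 1, column 5: row 1 has {p,q,s,u}; column 5 has {s,t,u}; that leaves r.
At row 2, column 3: row 2 has {p,q,s,t,u}; column 3 has {p,t}; that leaves r.
At row 3, column 4: row 3 has {q,t,u}; column 4 has {p,q,r,t,u}; that leaves s.
At row 3, column 5: row 3 has {q,s,t,u}; column 5 has {r,s,t,u}; that leaves p.
At row 4, column 6: row 4 has {p,s,t}; column 6 has {p,q,s,u}; that leaves r.
At row 5, column 2: row 5 has {p,r,s}; column 2 has {q,s,t}; that leaves u.
At row 5, column 3: row 5 has {p,r,s,u}; column 3 has {p,r,t}; that leaves q.
At row 5, column 6: row 5 has {p,q,r,s,u}; column 6 has {p,q,r,s,u}; that leaves t.
At row 6, column 3: row 6 has {t,u}; column 3 has {p,q,r,t}; that leaves s.
At row 6, column 5: row 6 has {s,t,u}; column 5 has {p,r,s,t,u}; that leaves q.
At row 1, column 1: row 1 has {p,q,r,s,u}; column 1 has {p,s,u}; that leaves t.
At row 3, column 2: row 3 has {p,q,s,t,u}; column 2 has {q,s,t,u}; that leaves r.
At row 4, column 1: row 4 has {p,r,s,t}; column 1 has {p,s,t,u}; that leaves q.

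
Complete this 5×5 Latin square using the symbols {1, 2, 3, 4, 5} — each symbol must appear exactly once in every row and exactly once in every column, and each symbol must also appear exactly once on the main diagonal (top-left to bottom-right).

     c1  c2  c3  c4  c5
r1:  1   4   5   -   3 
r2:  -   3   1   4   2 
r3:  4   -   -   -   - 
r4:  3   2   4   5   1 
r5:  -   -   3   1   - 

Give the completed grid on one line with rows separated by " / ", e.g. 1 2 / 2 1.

1 4 5 2 3 / 5 3 1 4 2 / 4 1 2 3 5 / 3 2 4 5 1 / 2 5 3 1 4

(r1,c4) = 2
(r2,c1) = 5
(r3,c3) = 2
(r3,c4) = 3
(r3,c5) = 5
(r5,c1) = 2
(r5,c2) = 5
(r5,c5) = 4
(r3,c2) = 1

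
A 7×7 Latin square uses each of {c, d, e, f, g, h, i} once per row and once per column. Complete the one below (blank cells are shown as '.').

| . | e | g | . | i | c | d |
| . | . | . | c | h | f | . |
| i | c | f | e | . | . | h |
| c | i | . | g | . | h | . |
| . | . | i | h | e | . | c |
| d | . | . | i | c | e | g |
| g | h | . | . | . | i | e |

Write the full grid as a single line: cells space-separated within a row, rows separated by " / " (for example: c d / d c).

h e g f i c d / e g d c h f i / i c f e g d h / c i e g d h f / f d i h e g c / d f h i c e g / g h c d f i e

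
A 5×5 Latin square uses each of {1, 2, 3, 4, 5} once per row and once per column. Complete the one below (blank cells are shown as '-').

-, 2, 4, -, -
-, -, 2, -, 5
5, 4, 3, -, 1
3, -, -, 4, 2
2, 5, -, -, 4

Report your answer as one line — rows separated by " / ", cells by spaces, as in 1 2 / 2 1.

1 2 4 5 3 / 4 3 2 1 5 / 5 4 3 2 1 / 3 1 5 4 2 / 2 5 1 3 4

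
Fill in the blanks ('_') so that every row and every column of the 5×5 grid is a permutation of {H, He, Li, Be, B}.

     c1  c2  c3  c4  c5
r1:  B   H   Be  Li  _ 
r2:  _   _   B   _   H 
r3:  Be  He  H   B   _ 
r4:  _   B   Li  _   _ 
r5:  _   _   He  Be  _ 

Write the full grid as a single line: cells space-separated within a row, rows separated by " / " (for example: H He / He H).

B H Be Li He / Li Be B He H / Be He H B Li / He B Li H Be / H Li He Be B

At row 1, column 5: row 1 has {H,Li,Be,B}; column 5 has {H}; that leaves He.
At row 2, column 4: row 2 has {H,B}; column 4 has {Li,Be,B}; that leaves He.
At row 3, column 5: row 3 has {H,He,Be,B}; column 5 has {H,He}; that leaves Li.
At row 4, column 4: row 4 has {Li,B}; column 4 has {He,Li,Be,B}; that leaves H.
At row 4, column 5: row 4 has {H,Li,B}; column 5 has {H,He,Li}; that leaves Be.
At row 5, column 2: row 5 has {He,Be}; column 2 has {H,He,B}; that leaves Li.
At row 5, column 5: row 5 has {He,Li,Be}; column 5 has {H,He,Li,Be}; that leaves B.
At row 2, column 1: row 2 has {H,He,B}; column 1 has {Be,B}; that leaves Li.
At row 2, column 2: row 2 has {H,He,Li,B}; column 2 has {H,He,Li,B}; that leaves Be.
At row 4, column 1: row 4 has {H,Li,Be,B}; column 1 has {Li,Be,B}; that leaves He.
At row 5, column 1: row 5 has {He,Li,Be,B}; column 1 has {He,Li,Be,B}; that leaves H.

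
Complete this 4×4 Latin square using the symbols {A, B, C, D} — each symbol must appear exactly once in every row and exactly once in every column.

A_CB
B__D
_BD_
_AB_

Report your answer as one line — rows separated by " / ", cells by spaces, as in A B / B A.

A D C B / B C A D / C B D A / D A B C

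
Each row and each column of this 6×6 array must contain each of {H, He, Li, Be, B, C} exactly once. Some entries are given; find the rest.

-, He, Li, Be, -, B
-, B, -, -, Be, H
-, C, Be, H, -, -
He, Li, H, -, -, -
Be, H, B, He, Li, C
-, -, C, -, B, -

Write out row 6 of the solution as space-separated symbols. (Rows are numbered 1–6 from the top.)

(r2,c3): row 2 has {H,Be,B}; column 3 has {H,Li,Be,B,C}, so it must be He.
(r3,c5): row 3 has {H,Be,C}; column 5 has {Li,Be,B}, so it must be He.
(r3,c6): row 3 has {H,He,Be,C}; column 6 has {H,B,C}, so it must be Li.
(r4,c5): row 4 has {H,He,Li}; column 5 has {He,Li,Be,B}, so it must be C.
(r4,c6): row 4 has {H,He,Li,C}; column 6 has {H,Li,B,C}, so it must be Be.
(r6,c2): row 6 has {B,C}; column 2 has {H,He,Li,B,C}, so it must be Be.
(r6,c4): row 6 has {Be,B,C}; column 4 has {H,He,Be}, so it must be Li.
(r6,c6): row 6 has {Li,Be,B,C}; column 6 has {H,Li,Be,B,C}, so it must be He.
(r1,c5): row 1 has {He,Li,Be,B}; column 5 has {He,Li,Be,B,C}, so it must be H.
(r2,c4): row 2 has {H,He,Be,B}; column 4 has {H,He,Li,Be}, so it must be C.
(r3,c1): row 3 has {H,He,Li,Be,C}; column 1 has {He,Be}, so it must be B.
(r4,c4): row 4 has {H,He,Li,Be,C}; column 4 has {H,He,Li,Be,C}, so it must be B.
(r6,c1): row 6 has {He,Li,Be,B,C}; column 1 has {He,Be,B}, so it must be H.

H Be C Li B He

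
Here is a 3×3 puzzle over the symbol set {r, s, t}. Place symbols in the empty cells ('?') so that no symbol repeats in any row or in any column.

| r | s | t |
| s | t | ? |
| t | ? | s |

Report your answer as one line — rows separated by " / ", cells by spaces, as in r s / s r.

Cell (r2,c3): row 2 has {s,t}; column 3 has {s,t} → r.
Cell (r3,c2): row 3 has {s,t}; column 2 has {s,t} → r.

r s t / s t r / t r s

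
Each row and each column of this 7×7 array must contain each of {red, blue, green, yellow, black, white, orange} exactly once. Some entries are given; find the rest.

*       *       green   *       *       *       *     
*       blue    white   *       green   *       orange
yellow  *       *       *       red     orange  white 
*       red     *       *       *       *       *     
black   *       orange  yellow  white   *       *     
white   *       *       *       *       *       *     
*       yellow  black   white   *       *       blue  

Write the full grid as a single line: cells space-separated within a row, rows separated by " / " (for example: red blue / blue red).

orange white green red blue black yellow / red blue white black green yellow orange / yellow black blue green red orange white / blue red yellow orange black white green / black green orange yellow white blue red / white orange red blue yellow green black / green yellow black white orange red blue

(r2,c1) = red
(r2,c4) = black
(r2,c6) = yellow
(r3,c3) = blue
(r3,c4) = green
(r4,c3) = yellow
(r5,c2) = green
(r5,c7) = red
(r6,c3) = red
(r7,c5) = orange
(r3,c2) = black
(r5,c6) = blue
(r6,c2) = orange
(r6,c4) = blue
(r7,c1) = green
(r7,c6) = red
(r1,c2) = white
(r1,c6) = black
(r1,c7) = yellow
(r4,c4) = orange
(r6,c6) = green
(r6,c7) = black
(r1,c4) = red
(r1,c5) = blue
(r4,c1) = blue
(r4,c5) = black
(r4,c6) = white
(r4,c7) = green
(r6,c5) = yellow
(r1,c1) = orange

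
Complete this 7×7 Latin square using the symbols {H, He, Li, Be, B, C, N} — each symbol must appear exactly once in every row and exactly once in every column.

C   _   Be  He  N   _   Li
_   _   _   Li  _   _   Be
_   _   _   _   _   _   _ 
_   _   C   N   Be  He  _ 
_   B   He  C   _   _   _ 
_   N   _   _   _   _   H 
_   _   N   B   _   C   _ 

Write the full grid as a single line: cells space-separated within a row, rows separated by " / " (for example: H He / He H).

C H Be He N B Li / B C H Li He N Be / N He Li H B Be C / H Li C N Be He B / Be B He C Li H N / He N B Be C Li H / Li Be N B H C He

row 1 has {He,Li,Be,C,N}; column 2 has {B,N} — only H is left for (r1,c2).
row 1 has {H,He,Li,Be,C,N}; column 6 has {He,C} — only B is left for (r1,c6).
row 4 has {He,Be,C,N}; column 2 has {H,B,N} — only Li is left for (r4,c2).
row 4 has {He,Li,Be,C,N}; column 7 has {H,Li,Be} — only B is left for (r4,c7).
row 5 has {He,B,C}; column 7 has {H,Li,Be,B} — only N is left for (r5,c7).
row 6 has {H,N}; column 4 has {He,Li,B,C,N} — only Be is left for (r6,c4).
row 6 has {H,Be,N}; column 6 has {He,B,C} — only Li is left for (r6,c6).
row 7 has {B,C,N}; column 7 has {H,Li,Be,B,N} — only He is left for (r7,c7).
row 3 is empty so far; column 4 has {He,Li,Be,B,C,N} — only H is left for (r3,c4).
row 3 has {H}; column 7 has {H,He,Li,Be,B,N} — only C is left for (r3,c7).
row 4 has {He,Li,Be,B,C,N}; column 1 has {C} — only H is left for (r4,c1).
row 6 has {H,Li,Be,N}; column 3 has {He,Be,C,N} — only B is left for (r6,c3).
row 7 has {He,B,C,N}; column 2 has {H,Li,B,N} — only Be is left for (r7,c2).
row 2 has {Li,Be}; column 3 has {He,Be,B,C,N} — only H is left for (r2,c3).
row 2 has {H,Li,Be}; column 6 has {He,Li,B,C} — only N is left for (r2,c6).
row 3 has {H,C}; column 2 has {H,Li,Be,B,N} — only He is left for (r3,c2).
row 3 has {H,He,C}; column 3 has {H,He,Be,B,C,N} — only Li is left for (r3,c3).
row 3 has {H,He,Li,C}; column 5 has {Be,N} — only B is left for (r3,c5).
row 3 has {H,He,Li,B,C}; column 6 has {He,Li,B,C,N} — only Be is left for (r3,c6).
row 5 has {He,B,C,N}; column 6 has {He,Li,Be,B,C,N} — only H is left for (r5,c6).
row 6 has {H,Li,Be,B,N}; column 1 has {H,C} — only He is left for (r6,c1).
row 6 has {H,He,Li,Be,B,N}; column 5 has {Be,B,N} — only C is left for (r6,c5).
row 7 has {He,Be,B,C,N}; column 1 has {H,He,C} — only Li is left for (r7,c1).
row 7 has {He,Li,Be,B,C,N}; column 5 has {Be,B,C,N} — only H is left for (r7,c5).
row 2 has {H,Li,Be,N}; column 1 has {H,He,Li,C} — only B is left for (r2,c1).
row 2 has {H,Li,Be,B,N}; column 2 has {H,He,Li,Be,B,N} — only C is left for (r2,c2).
row 2 has {H,Li,Be,B,C,N}; column 5 has {H,Be,B,C,N} — only He is left for (r2,c5).
row 3 has {H,He,Li,Be,B,C}; column 1 has {H,He,Li,B,C} — only N is left for (r3,c1).
row 5 has {H,He,B,C,N}; column 1 has {H,He,Li,B,C,N} — only Be is left for (r5,c1).
row 5 has {H,He,Be,B,C,N}; column 5 has {H,He,Be,B,C,N} — only Li is left for (r5,c5).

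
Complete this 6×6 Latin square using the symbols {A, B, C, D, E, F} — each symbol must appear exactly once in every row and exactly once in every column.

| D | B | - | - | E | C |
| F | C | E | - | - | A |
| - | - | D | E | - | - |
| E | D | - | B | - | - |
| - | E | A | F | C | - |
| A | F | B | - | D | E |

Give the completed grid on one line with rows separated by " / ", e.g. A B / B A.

D B F A E C / F C E D B A / C A D E F B / E D C B A F / B E A F C D / A F B C D E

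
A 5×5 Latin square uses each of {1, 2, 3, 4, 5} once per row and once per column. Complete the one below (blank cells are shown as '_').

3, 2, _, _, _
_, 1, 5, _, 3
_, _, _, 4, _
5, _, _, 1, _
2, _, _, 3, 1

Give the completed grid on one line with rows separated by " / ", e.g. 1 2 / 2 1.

row 1 has {2,3}; column 4 has {1,3,4} — only 5 is left for (r1,c4).
row 1 has {2,3,5}; column 5 has {1,3} — only 4 is left for (r1,c5).
row 2 has {1,3,5}; column 1 has {2,3,5} — only 4 is left for (r2,c1).
row 2 has {1,3,4,5}; column 4 has {1,3,4,5} — only 2 is left for (r2,c4).
row 3 has {4}; column 1 has {2,3,4,5} — only 1 is left for (r3,c1).
row 4 has {1,5}; column 5 has {1,3,4} — only 2 is left for (r4,c5).
row 5 has {1,2,3}; column 3 has {5} — only 4 is left for (r5,c3).
row 1 has {2,3,4,5}; column 3 has {4,5} — only 1 is left for (r1,c3).
row 3 has {1,4}; column 5 has {1,2,3,4} — only 5 is left for (r3,c5).
row 4 has {1,2,5}; column 3 has {1,4,5} — only 3 is left for (r4,c3).
row 5 has {1,2,3,4}; column 2 has {1,2} — only 5 is left for (r5,c2).
row 3 has {1,4,5}; column 2 has {1,2,5} — only 3 is left for (r3,c2).
row 3 has {1,3,4,5}; column 3 has {1,3,4,5} — only 2 is left for (r3,c3).
row 4 has {1,2,3,5}; column 2 has {1,2,3,5} — only 4 is left for (r4,c2).

3 2 1 5 4 / 4 1 5 2 3 / 1 3 2 4 5 / 5 4 3 1 2 / 2 5 4 3 1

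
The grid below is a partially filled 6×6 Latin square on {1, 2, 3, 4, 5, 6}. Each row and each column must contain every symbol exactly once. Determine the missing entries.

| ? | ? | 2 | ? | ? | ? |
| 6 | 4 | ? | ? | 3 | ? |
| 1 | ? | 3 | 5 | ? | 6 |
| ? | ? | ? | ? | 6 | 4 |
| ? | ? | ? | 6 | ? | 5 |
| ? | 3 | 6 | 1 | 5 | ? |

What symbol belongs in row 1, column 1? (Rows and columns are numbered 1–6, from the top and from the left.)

5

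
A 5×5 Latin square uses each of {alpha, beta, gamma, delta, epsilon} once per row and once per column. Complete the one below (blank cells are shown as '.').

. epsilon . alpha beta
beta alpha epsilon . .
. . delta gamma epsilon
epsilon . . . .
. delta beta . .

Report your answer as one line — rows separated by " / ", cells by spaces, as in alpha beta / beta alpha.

At row 1, column 3: row 1 has {alpha,beta,epsilon}; column 3 has {beta,delta,epsilon}; that leaves gamma.
At row 2, column 4: row 2 has {alpha,beta,epsilon}; column 4 has {alpha,gamma}; that leaves delta.
At row 2, column 5: row 2 has {alpha,beta,delta,epsilon}; column 5 has {beta,epsilon}; that leaves gamma.
At row 3, column 1: row 3 has {gamma,delta,epsilon}; column 1 has {beta,epsilon}; that leaves alpha.
At row 3, column 2: row 3 has {alpha,gamma,delta,epsilon}; column 2 has {alpha,delta,epsilon}; that leaves beta.
At row 4, column 2: row 4 has {epsilon}; column 2 has {alpha,beta,delta,epsilon}; that leaves gamma.
At row 4, column 3: row 4 has {gamma,epsilon}; column 3 has {beta,gamma,delta,epsilon}; that leaves alpha.
At row 4, column 4: row 4 has {alpha,gamma,epsilon}; column 4 has {alpha,gamma,delta}; that leaves beta.
At row 4, column 5: row 4 has {alpha,beta,gamma,epsilon}; column 5 has {beta,gamma,epsilon}; that leaves delta.
At row 5, column 1: row 5 has {beta,delta}; column 1 has {alpha,beta,epsilon}; that leaves gamma.
At row 5, column 4: row 5 has {beta,gamma,delta}; column 4 has {alpha,beta,gamma,delta}; that leaves epsilon.
At row 5, column 5: row 5 has {beta,gamma,delta,epsilon}; column 5 has {beta,gamma,delta,epsilon}; that leaves alpha.
At row 1, column 1: row 1 has {alpha,beta,gamma,epsilon}; column 1 has {alpha,beta,gamma,epsilon}; that leaves delta.

delta epsilon gamma alpha beta / beta alpha epsilon delta gamma / alpha beta delta gamma epsilon / epsilon gamma alpha beta delta / gamma delta beta epsilon alpha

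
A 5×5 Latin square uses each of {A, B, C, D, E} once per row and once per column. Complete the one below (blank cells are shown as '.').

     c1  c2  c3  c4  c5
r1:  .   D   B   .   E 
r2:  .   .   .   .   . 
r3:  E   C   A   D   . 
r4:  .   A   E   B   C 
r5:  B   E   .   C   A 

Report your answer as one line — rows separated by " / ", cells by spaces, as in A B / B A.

C D B A E / A B C E D / E C A D B / D A E B C / B E D C A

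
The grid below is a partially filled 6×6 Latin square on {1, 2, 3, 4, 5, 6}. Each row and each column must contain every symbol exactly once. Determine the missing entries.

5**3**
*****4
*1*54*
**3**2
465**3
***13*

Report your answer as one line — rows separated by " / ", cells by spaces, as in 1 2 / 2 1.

(r3,c6) = 6
(r5,c4) = 2
(r5,c5) = 1
(r6,c6) = 5
(r1,c6) = 1
(r2,c4) = 6
(r3,c3) = 2
(r4,c4) = 4
(r2,c3) = 1
(r3,c1) = 3
(r4,c2) = 5
(r4,c5) = 6
(r1,c5) = 2
(r2,c1) = 2
(r2,c2) = 3
(r2,c5) = 5
(r4,c1) = 1
(r6,c1) = 6
(r6,c3) = 4
(r1,c2) = 4
(r1,c3) = 6
(r6,c2) = 2

5 4 6 3 2 1 / 2 3 1 6 5 4 / 3 1 2 5 4 6 / 1 5 3 4 6 2 / 4 6 5 2 1 3 / 6 2 4 1 3 5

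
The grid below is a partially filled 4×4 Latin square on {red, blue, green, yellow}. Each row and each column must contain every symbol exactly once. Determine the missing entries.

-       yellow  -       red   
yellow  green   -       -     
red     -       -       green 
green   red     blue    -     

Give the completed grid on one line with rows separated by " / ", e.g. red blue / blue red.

blue yellow green red / yellow green red blue / red blue yellow green / green red blue yellow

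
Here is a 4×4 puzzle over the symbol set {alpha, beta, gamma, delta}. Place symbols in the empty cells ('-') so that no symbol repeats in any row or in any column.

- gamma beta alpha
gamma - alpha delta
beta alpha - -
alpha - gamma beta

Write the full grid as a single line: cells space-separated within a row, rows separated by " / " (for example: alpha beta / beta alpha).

(r1,c1) = delta
(r2,c2) = beta
(r3,c3) = delta
(r3,c4) = gamma
(r4,c2) = delta

delta gamma beta alpha / gamma beta alpha delta / beta alpha delta gamma / alpha delta gamma beta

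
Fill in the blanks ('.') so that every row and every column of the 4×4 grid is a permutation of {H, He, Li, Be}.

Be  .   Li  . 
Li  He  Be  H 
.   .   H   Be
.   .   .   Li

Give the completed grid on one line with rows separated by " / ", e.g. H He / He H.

At row 1, column 2: row 1 has {Li,Be}; column 2 has {He}; that leaves H.
At row 1, column 4: row 1 has {H,Li,Be}; column 4 has {H,Li,Be}; that leaves He.
At row 3, column 1: row 3 has {H,Be}; column 1 has {Li,Be}; that leaves He.
At row 3, column 2: row 3 has {H,He,Be}; column 2 has {H,He}; that leaves Li.
At row 4, column 1: row 4 has {Li}; column 1 has {He,Li,Be}; that leaves H.
At row 4, column 2: row 4 has {H,Li}; column 2 has {H,He,Li}; that leaves Be.
At row 4, column 3: row 4 has {H,Li,Be}; column 3 has {H,Li,Be}; that leaves He.

Be H Li He / Li He Be H / He Li H Be / H Be He Li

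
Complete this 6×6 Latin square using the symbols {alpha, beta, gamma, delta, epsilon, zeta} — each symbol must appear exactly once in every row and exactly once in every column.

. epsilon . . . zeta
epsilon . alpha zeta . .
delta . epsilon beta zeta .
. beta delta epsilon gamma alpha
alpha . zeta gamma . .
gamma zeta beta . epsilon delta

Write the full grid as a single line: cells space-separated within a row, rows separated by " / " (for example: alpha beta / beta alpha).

(r1,c1) = beta
(r1,c3) = gamma
(r3,c6) = gamma
(r4,c1) = zeta
(r5,c2) = delta
(r5,c5) = beta
(r5,c6) = epsilon
(r6,c4) = alpha
(r1,c4) = delta
(r1,c5) = alpha
(r2,c2) = gamma
(r2,c5) = delta
(r2,c6) = beta
(r3,c2) = alpha

beta epsilon gamma delta alpha zeta / epsilon gamma alpha zeta delta beta / delta alpha epsilon beta zeta gamma / zeta beta delta epsilon gamma alpha / alpha delta zeta gamma beta epsilon / gamma zeta beta alpha epsilon delta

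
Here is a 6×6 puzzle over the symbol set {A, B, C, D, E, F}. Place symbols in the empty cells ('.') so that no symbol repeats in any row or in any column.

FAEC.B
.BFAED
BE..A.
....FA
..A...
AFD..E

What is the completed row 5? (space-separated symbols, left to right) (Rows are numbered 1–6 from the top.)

Cell (r1,c5): row 1 has {A,B,C,E,F}; column 5 has {A,E,F} → D.
Cell (r2,c1): row 2 has {A,B,D,E,F}; column 1 has {A,B,F} → C.
Cell (r3,c3): row 3 has {A,B,E}; column 3 has {A,D,E,F} → C.
Cell (r3,c6): row 3 has {A,B,C,E}; column 6 has {A,B,D,E} → F.
Cell (r4,c3): row 4 has {A,F}; column 3 has {A,C,D,E,F} → B.
Cell (r5,c6): row 5 has {A}; column 6 has {A,B,D,E,F} → C.
Cell (r6,c4): row 6 has {A,D,E,F}; column 4 has {A,C} → B.
Cell (r6,c5): row 6 has {A,B,D,E,F}; column 5 has {A,D,E,F} → C.
Cell (r3,c4): row 3 has {A,B,C,E,F}; column 4 has {A,B,C} → D.
Cell (r4,c4): row 4 has {A,B,F}; column 4 has {A,B,C,D} → E.
Cell (r5,c2): row 5 has {A,C}; column 2 has {A,B,E,F} → D.
Cell (r5,c4): row 5 has {A,C,D}; column 4 has {A,B,C,D,E} → F.
Cell (r5,c5): row 5 has {A,C,D,F}; column 5 has {A,C,D,E,F} → B.
Cell (r4,c1): row 4 has {A,B,E,F}; column 1 has {A,B,C,F} → D.
Cell (r4,c2): row 4 has {A,B,D,E,F}; column 2 has {A,B,D,E,F} → C.
Cell (r5,c1): row 5 has {A,B,C,D,F}; column 1 has {A,B,C,D,F} → E.

E D A F B C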